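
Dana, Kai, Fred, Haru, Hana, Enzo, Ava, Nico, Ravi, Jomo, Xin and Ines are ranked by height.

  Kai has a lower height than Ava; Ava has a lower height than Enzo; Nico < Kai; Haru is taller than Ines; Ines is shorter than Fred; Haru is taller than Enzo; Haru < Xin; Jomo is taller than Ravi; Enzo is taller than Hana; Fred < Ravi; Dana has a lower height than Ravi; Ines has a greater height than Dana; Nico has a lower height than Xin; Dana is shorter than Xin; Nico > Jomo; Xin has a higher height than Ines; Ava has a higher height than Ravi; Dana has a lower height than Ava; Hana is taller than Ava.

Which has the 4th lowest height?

Chaining the given pairs: Dana < Ines < Fred < Ravi < Jomo < Nico < Kai < Ava < Hana < Enzo < Haru < Xin.
The 4th smallest is Ravi.

Ravi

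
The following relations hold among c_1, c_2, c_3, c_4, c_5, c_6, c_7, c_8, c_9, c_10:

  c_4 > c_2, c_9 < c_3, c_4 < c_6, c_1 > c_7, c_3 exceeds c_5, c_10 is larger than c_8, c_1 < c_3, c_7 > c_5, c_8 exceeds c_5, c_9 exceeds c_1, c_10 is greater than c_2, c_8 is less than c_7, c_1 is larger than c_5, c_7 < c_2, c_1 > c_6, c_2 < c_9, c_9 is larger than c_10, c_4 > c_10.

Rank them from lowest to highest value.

The consecutive links are each given: c_5 < c_8; c_8 < c_7; c_7 < c_2; c_2 < c_10; c_10 < c_4; c_4 < c_6; c_6 < c_1; c_1 < c_9; c_9 < c_3.

c_5 < c_8 < c_7 < c_2 < c_10 < c_4 < c_6 < c_1 < c_9 < c_3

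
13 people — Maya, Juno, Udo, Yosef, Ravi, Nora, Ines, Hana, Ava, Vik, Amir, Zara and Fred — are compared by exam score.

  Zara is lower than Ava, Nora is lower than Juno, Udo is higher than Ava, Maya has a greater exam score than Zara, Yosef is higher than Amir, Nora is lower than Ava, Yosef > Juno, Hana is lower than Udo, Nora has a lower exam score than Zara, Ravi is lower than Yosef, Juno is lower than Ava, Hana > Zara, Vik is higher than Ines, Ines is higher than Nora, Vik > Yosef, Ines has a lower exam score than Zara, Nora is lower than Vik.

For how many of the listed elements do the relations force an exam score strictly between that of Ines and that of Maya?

Chaining upward from Ines reaches: Zara, Hana, Ava, Udo, Vik.
Chaining downward from Maya reaches: Nora, Zara.
Strictly between Ines and Maya are those in both lists: Zara — 1 element.

1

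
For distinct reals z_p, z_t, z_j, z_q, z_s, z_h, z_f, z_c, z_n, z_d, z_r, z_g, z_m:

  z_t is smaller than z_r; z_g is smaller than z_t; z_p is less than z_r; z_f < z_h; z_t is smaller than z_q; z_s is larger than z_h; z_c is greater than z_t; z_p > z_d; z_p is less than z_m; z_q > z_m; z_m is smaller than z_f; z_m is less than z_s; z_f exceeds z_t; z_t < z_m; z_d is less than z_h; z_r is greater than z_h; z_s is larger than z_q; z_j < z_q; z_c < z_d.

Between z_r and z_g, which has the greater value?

z_g < z_t and z_t < z_c give z_g < z_c.
Then z_c < z_d extends the chain to z_d.
With z_d < z_p: z_g < z_t < z_c < z_d < z_p.
With z_p < z_m: z_g < z_t < z_c < z_d < z_p < z_m.
Then z_m < z_f extends the chain to z_f.
Then z_f < z_h extends the chain to z_h.
Then z_h < z_r extends the chain to z_r.
So z_g < z_r; z_r is the larger of the two.

z_r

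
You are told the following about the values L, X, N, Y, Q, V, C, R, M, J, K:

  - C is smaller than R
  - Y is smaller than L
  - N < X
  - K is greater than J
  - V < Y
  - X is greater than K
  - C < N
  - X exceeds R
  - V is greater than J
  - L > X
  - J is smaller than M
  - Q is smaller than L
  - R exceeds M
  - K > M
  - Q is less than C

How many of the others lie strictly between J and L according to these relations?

6

Chaining upward from J reaches: M, R, V, K, Y, X.
Chaining downward from L reaches: Q, C, M, R, N, V, K, Y, X.
Strictly between J and L are those in both lists: M, R, V, K, Y, X — 6 elements.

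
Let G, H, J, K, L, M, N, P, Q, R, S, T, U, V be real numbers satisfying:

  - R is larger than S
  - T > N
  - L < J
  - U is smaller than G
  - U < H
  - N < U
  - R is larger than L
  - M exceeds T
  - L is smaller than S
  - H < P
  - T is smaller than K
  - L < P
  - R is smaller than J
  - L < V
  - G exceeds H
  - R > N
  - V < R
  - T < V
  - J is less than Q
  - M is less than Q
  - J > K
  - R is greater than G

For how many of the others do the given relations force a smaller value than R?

From R the given relations immediately reach N, L, S, V, G.
From those, T, U, H — 8 in total.
No other element is forced below R by the given relations, so the count is 8.

8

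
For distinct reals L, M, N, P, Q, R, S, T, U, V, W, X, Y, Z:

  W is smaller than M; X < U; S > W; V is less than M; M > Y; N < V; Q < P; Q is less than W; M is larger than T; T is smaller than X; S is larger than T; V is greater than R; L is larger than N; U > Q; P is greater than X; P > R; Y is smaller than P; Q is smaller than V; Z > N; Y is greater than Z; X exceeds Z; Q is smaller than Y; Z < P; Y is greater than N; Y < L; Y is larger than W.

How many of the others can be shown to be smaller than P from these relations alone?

8

The elements the relations force below P are Q, R, T, W, N, Z, Y, X — no chain reaches any other.
That is 8.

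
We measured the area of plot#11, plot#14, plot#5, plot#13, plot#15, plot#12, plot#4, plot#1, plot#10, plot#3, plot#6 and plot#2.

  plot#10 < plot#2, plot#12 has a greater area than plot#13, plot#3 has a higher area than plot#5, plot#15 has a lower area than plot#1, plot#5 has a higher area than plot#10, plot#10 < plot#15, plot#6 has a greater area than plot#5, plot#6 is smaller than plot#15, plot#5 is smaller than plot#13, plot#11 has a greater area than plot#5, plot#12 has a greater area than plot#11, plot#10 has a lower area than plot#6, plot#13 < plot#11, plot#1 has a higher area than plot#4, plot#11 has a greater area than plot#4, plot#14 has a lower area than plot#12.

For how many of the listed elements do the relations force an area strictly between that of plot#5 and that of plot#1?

The relations place plot#5 below plot#1. An element lies strictly between them when it is forced above plot#5 and also forced below plot#1.
Above plot#5: {plot#3, plot#6, plot#13, plot#15, plot#11, plot#12}. Below plot#1: {plot#10, plot#4, plot#6, plot#15}.
Intersection: {plot#6, plot#15} — 2.

2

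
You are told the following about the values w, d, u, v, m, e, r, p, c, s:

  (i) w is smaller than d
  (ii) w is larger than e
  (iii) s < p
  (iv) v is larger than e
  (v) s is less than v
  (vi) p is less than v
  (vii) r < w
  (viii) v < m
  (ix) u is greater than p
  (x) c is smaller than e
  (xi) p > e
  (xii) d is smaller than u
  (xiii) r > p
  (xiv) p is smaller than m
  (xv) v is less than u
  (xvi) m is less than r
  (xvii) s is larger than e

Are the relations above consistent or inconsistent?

consistent

The single ordering c < e < s < p < v < m < r < w < d < u satisfies every listed relation, so no contradiction arises.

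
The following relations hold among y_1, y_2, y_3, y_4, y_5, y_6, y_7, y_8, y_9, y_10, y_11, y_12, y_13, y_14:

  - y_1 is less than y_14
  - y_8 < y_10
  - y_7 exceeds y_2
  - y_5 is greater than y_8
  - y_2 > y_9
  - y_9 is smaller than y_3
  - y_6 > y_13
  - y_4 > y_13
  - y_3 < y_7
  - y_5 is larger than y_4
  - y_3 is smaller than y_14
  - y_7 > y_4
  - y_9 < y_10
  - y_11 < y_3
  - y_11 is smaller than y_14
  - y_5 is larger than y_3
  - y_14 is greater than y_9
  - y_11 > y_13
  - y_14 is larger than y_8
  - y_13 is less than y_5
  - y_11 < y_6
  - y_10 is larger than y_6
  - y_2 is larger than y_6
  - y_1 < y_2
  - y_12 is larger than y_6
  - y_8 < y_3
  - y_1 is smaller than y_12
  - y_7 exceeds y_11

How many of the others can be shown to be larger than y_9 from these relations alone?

6

From y_9 the given relations immediately reach y_10, y_2, y_3, y_14.
From those, y_7, y_5 — 6 in total.
No other element is forced above y_9 by the given relations, so the count is 6.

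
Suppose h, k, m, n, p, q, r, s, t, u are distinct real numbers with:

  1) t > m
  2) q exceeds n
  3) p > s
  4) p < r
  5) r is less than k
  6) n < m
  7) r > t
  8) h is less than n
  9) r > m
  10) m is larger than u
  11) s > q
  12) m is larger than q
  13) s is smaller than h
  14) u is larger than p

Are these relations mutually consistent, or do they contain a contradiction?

inconsistent

Chaining the given relations yields h < n < q < s, so h < s. But one relation states s < h. These cannot both hold.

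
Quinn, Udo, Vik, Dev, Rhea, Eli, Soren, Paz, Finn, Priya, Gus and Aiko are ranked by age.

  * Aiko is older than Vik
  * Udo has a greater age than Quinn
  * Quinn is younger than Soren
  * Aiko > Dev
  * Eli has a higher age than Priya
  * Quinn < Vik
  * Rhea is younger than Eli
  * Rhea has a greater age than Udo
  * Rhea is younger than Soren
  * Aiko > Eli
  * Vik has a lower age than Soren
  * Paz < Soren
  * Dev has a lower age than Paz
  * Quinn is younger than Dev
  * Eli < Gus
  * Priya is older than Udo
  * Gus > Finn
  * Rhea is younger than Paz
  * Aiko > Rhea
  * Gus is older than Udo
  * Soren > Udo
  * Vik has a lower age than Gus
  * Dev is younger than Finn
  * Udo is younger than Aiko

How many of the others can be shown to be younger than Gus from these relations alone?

8

The elements the relations force below Gus are Quinn, Udo, Rhea, Priya, Vik, Dev, Eli, Finn — no chain reaches any other.
That is 8.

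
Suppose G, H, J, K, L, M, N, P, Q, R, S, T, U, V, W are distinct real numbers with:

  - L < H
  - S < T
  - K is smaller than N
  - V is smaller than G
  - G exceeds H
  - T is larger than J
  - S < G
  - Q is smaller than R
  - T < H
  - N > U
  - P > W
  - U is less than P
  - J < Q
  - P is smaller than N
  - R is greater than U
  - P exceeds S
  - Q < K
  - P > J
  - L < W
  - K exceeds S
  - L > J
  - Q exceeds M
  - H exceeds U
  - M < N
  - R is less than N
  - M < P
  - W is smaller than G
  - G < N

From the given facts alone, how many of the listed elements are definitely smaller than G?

8

From G the given relations immediately reach V, S, H, W.
From those, U, L, T — 7 in total.
From those, J — 8 in total.
Nothing else is reachable below G; 8 in all.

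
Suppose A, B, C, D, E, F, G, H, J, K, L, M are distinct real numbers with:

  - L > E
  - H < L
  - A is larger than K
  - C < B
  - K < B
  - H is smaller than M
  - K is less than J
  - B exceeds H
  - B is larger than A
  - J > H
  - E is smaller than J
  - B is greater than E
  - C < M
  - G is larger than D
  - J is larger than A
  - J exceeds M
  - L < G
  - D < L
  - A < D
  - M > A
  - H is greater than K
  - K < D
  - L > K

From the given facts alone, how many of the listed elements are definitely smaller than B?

5

Directly below B: C, K, H, A, E.
Nothing else is reachable below B; 5 in all.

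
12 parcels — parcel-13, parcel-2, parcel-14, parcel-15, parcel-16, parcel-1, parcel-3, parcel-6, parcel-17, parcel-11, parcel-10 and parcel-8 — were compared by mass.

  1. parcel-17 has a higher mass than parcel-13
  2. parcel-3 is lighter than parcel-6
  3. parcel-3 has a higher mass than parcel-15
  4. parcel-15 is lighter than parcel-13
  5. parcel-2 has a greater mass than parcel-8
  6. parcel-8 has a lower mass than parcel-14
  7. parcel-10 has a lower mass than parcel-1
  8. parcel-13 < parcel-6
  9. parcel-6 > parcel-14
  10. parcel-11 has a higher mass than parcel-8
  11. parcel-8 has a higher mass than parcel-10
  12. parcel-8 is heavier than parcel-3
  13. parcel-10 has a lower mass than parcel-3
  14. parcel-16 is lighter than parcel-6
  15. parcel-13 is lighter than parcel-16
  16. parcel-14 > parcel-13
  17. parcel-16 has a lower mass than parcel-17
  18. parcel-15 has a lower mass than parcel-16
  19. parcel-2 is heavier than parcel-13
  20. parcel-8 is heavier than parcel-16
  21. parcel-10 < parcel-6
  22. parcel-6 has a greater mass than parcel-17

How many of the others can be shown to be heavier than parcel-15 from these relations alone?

Directly above parcel-15: parcel-13, parcel-3, parcel-16.
One step further: parcel-8, parcel-2, parcel-14, parcel-17, parcel-6 (8 so far).
One step further: parcel-11 (9 so far).
Nothing else is reachable above parcel-15; 9 in all.

9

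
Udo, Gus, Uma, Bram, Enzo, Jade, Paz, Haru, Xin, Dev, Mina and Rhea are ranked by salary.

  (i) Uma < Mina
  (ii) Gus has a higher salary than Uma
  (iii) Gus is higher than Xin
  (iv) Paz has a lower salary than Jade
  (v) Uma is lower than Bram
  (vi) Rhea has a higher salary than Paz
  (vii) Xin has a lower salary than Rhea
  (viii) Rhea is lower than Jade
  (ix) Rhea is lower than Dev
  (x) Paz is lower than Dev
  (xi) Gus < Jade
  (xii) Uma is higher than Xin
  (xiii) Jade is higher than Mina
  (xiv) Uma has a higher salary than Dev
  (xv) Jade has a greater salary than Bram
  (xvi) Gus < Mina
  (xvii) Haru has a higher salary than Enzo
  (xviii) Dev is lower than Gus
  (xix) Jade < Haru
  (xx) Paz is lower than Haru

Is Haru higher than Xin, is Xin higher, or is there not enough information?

Xin < Rhea < Dev < Uma < Mina < Jade < Haru, by transitivity through Rhea, Dev, Uma, Mina, Jade.
So Haru is higher.

Haru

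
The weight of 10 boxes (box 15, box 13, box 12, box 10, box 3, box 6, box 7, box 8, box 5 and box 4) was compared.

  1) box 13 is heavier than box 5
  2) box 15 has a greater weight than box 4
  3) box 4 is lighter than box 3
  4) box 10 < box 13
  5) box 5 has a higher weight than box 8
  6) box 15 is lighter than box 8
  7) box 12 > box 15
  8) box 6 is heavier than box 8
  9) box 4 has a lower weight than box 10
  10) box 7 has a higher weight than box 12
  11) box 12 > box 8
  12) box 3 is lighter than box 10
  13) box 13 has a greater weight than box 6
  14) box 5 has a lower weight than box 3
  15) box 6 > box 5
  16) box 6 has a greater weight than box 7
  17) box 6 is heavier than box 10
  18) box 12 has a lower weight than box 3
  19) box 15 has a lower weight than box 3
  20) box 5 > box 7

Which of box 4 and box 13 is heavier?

box 4 < box 15 and box 15 < box 8 give box 4 < box 8.
Then box 8 < box 12 extends the chain to box 12.
With box 12 < box 7: box 4 < box 15 < box 8 < box 12 < box 7.
Then box 7 < box 5 extends the chain to box 5.
With box 5 < box 3: box 4 < box 15 < box 8 < box 12 < box 7 < box 5 < box 3.
With box 3 < box 10: box 4 < box 15 < box 8 < box 12 < box 7 < box 5 < box 3 < box 10.
Then box 10 < box 6 extends the chain to box 6.
With box 6 < box 13: box 4 < box 15 < box 8 < box 12 < box 7 < box 5 < box 3 < box 10 < box 6 < box 13.
So box 4 < box 13; box 13 is the heavier of the two.

box 13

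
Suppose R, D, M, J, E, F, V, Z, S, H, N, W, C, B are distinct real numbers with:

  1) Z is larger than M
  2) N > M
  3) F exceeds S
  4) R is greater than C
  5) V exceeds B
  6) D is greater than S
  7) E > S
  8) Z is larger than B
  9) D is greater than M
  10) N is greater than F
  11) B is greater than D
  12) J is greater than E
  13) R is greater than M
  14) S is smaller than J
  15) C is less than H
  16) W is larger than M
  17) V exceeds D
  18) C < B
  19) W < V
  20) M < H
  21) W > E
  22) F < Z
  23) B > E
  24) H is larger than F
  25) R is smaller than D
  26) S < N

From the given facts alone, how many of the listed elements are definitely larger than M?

From M the given relations immediately reach R, W, D, N, H, Z.
From those, B, V — 8 in total.
Nothing else is reachable above M; 8 in all.

8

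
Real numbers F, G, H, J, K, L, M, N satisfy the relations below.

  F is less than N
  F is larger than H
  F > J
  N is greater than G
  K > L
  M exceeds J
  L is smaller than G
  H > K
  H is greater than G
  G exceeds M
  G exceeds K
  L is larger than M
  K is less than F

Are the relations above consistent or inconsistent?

consistent

Every relation is compatible with J < M < L < K < G < H < F < N; the set is consistent.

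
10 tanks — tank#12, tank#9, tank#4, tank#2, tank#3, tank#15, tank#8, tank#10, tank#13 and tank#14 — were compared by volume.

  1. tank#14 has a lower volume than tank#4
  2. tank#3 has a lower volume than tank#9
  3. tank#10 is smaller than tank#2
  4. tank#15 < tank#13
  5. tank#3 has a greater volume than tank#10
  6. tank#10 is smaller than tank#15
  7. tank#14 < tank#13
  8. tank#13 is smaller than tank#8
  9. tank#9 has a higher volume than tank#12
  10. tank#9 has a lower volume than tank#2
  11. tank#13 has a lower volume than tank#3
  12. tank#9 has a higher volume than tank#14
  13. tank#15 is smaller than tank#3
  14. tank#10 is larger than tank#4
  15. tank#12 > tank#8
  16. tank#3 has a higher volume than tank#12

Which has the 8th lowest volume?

Chaining the given pairs: tank#14 < tank#4 < tank#10 < tank#15 < tank#13 < tank#8 < tank#12 < tank#3 < tank#9 < tank#2.
Counting 8 from the smallest end gives tank#3.

tank#3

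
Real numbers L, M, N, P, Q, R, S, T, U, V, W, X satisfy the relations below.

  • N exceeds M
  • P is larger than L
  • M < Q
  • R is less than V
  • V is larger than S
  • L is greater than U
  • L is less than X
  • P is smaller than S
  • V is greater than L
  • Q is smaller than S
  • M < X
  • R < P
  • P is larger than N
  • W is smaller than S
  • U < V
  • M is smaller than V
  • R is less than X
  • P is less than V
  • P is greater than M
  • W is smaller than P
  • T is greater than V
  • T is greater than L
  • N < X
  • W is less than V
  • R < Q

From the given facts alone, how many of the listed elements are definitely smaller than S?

The elements the relations force below S are R, M, W, N, U, L, Q, P — no chain reaches any other.
That is 8.

8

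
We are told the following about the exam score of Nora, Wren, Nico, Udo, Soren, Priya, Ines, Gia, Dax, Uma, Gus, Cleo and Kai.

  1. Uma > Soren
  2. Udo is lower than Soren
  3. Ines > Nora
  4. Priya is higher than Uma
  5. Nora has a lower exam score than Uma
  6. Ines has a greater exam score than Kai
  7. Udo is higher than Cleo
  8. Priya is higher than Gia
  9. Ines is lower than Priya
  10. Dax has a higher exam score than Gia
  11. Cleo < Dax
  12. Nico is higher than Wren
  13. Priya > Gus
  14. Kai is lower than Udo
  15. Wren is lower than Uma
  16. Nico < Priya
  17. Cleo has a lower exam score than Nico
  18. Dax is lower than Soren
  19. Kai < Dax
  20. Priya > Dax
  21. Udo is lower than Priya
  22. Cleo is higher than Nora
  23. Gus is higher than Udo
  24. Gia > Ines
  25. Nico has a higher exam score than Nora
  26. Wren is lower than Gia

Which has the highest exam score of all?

Priya

Chaining downward from Priya: directly below it, Ines, Gia, Udo, Nico, Dax, Gus, Uma; then Nora, Kai, Wren, Cleo, Soren.
That covers every other element, and nothing is given above Priya, so Priya is the highest exam score.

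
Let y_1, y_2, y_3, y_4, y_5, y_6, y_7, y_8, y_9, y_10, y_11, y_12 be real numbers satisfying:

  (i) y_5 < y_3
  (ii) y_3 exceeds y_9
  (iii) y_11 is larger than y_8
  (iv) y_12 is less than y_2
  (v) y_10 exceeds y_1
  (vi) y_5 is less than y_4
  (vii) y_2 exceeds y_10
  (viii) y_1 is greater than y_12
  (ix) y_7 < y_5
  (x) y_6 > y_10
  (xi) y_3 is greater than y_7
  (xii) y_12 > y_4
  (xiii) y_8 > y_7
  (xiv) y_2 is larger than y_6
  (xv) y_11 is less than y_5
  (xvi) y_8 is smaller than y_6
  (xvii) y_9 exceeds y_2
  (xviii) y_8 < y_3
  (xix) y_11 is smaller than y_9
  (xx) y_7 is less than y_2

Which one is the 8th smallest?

Piecing the relations together gives one ordering: y_7 < y_8 < y_11 < y_5 < y_4 < y_12 < y_1 < y_10 < y_6 < y_2 < y_9 < y_3.
Counting 8 from the smallest end gives y_10.

y_10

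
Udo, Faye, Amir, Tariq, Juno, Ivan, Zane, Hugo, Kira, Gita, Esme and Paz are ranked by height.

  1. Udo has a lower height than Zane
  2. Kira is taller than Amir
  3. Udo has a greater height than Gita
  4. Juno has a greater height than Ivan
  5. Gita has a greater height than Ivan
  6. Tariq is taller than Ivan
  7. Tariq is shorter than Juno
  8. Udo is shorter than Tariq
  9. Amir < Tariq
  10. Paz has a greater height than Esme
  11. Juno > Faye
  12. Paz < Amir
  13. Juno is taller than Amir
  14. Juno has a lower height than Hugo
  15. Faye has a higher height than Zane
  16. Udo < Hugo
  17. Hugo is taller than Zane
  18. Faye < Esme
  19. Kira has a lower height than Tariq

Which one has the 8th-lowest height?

Amir

Chaining the given pairs: Ivan < Gita < Udo < Zane < Faye < Esme < Paz < Amir < Kira < Tariq < Juno < Hugo.
The 8th smallest is Amir.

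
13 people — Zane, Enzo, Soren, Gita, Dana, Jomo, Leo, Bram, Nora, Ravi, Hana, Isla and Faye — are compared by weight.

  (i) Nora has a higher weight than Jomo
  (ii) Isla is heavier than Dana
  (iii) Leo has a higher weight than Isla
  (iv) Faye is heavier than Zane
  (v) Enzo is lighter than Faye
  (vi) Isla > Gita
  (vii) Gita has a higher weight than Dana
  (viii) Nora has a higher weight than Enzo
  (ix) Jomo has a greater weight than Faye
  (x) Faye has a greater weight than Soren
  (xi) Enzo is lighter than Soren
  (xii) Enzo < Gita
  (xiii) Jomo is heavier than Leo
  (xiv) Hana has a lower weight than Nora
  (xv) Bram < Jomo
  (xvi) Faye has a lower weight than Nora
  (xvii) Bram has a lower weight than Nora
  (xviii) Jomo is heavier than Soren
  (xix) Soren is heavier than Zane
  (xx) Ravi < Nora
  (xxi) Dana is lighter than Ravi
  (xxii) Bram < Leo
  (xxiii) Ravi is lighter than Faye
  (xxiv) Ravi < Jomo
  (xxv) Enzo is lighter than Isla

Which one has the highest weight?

Nora

Dana is not greatest since Dana < Gita; Bram is not greatest since Bram < Leo; Enzo is not greatest since Enzo < Gita; Hana is not greatest since Hana < Nora; Zane is not greatest since Zane < Soren; Gita is not greatest since Gita < Isla; Isla is not greatest since Isla < Leo; Soren is not greatest since Soren < Faye; Ravi is not greatest since Ravi < Nora; Leo is not greatest since Leo < Jomo; Faye is not greatest since Faye < Nora; Jomo is not greatest since Jomo < Nora.
Only Nora has nothing above it, so Nora is the highest weight.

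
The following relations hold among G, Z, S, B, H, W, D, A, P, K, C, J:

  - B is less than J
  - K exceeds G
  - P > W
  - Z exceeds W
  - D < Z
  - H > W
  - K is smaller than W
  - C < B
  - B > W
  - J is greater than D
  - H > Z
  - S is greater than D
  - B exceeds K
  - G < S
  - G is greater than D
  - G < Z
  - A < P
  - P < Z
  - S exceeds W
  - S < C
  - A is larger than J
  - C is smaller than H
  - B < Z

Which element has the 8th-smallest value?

Piecing the relations together gives one ordering: D < G < K < W < S < C < B < J < A < P < Z < H.
Counting 8 from the smallest end gives J.

J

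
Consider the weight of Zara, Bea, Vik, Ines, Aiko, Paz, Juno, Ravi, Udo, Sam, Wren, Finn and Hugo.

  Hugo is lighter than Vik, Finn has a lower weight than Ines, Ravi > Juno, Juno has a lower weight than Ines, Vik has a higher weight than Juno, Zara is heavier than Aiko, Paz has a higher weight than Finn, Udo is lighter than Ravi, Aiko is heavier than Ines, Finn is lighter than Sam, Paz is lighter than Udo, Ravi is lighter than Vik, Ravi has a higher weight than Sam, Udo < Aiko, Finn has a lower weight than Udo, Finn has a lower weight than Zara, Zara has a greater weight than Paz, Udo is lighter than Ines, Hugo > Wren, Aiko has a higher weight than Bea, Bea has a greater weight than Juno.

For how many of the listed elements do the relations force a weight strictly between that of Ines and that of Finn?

Chaining upward from Finn reaches: Paz, Udo, Sam, Ravi, Aiko, Zara, Vik.
Chaining downward from Ines reaches: Juno, Paz, Udo.
Strictly between Finn and Ines are those in both lists: Paz, Udo — 2 elements.

2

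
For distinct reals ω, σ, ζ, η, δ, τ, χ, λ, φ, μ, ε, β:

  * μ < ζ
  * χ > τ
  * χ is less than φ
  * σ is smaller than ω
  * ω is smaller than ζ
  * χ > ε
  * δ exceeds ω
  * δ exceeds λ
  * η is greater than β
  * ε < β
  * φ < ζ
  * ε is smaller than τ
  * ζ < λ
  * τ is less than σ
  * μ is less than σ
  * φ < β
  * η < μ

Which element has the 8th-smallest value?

The consecutive relations fix a unique order: ε < τ < χ < φ < β < η < μ < σ < ω < ζ < λ < δ.
Counting 8 from the smallest end gives σ.

σ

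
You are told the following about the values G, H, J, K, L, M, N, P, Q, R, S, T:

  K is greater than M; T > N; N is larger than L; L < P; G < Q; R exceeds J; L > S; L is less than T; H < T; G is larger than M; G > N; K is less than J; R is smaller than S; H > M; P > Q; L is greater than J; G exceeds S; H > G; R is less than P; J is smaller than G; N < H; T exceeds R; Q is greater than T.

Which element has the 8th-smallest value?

Chaining the given pairs: M < K < J < R < S < L < N < G < H < T < Q < P.
Counting 8 from the smallest end gives G.

G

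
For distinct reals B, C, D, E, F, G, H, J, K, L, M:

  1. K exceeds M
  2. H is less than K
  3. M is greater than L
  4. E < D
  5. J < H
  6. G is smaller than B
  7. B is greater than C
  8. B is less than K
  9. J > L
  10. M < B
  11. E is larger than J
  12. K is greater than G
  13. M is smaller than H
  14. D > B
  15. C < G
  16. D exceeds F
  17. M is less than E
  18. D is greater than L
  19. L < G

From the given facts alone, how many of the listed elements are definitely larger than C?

The elements the relations force above C are G, B, D, K — no chain reaches any other.
That is 4.

4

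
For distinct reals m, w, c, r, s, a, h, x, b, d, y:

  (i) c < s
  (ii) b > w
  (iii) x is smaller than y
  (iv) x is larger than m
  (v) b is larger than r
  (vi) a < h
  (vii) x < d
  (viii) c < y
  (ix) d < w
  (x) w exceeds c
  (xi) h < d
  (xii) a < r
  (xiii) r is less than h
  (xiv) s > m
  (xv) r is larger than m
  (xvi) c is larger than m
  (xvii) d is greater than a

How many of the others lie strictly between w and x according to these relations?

Chaining upward from x reaches: d, y, b.
Chaining downward from w reaches: m, c, a, r, h, d.
Strictly between x and w are those in both lists: d — 1 element.

1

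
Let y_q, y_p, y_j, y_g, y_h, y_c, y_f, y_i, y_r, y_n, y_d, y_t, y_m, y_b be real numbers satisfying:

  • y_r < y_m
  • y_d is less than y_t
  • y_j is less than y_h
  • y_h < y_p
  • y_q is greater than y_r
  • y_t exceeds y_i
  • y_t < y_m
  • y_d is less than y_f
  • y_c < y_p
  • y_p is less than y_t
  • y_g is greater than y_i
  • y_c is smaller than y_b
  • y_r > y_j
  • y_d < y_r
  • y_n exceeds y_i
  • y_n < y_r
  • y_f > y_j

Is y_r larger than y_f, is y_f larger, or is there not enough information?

Following every chain through y_r: above y_r we get y_m, y_q; below y_r we get y_j, y_d, y_i, y_n.
y_f is not reached, and no chain runs the other way from y_f to y_r.
So the given relations leave the order of y_r and y_f undetermined.

undetermined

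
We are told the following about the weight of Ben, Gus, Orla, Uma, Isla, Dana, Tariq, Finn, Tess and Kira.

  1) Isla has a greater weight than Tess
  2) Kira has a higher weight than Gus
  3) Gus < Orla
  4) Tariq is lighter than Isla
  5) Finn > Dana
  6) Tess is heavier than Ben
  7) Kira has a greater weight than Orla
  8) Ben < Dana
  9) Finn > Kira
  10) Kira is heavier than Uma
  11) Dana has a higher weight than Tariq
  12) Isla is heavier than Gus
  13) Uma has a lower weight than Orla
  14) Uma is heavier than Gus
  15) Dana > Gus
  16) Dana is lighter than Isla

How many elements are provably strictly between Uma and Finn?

The relations place Uma below Finn. An element lies strictly between them when it is forced above Uma and also forced below Finn.
Above Uma: {Orla, Kira}. Below Finn: {Gus, Ben, Tariq, Dana, Orla, Kira}.
Intersection: {Orla, Kira} — 2.

2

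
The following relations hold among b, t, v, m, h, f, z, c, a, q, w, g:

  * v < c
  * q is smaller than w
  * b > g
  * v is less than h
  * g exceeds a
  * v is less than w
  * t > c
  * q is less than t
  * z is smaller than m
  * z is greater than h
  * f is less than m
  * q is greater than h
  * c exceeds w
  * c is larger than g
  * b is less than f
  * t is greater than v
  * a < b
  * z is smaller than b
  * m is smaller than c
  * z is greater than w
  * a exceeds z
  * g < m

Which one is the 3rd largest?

Piecing the relations together gives one ordering: v < h < q < w < z < a < g < b < f < m < c < t.
Counting 3 from the largest end gives m.

m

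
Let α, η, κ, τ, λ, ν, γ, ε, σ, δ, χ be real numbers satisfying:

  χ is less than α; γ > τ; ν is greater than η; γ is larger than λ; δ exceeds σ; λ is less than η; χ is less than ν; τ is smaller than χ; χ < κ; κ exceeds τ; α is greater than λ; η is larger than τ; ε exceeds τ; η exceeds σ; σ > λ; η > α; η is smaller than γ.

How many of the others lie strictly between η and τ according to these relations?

The relations place τ below η. An element lies strictly between them when it is forced above τ and also forced below η.
Above τ: {χ, κ, ε, α, ν, γ}. Below η: {λ, σ, χ, α}.
Intersection: {χ, α} — 2.

2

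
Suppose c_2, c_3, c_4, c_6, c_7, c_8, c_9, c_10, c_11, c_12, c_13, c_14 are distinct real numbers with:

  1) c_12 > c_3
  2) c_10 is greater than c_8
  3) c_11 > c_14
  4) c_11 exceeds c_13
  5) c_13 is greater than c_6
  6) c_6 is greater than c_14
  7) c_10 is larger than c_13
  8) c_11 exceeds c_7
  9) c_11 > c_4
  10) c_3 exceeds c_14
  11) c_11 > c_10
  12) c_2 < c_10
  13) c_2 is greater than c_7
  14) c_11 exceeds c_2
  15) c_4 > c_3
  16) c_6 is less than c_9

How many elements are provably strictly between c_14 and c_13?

1

Chaining upward from c_14 reaches: c_6, c_10, c_3, c_12, c_4, c_9, c_11.
Chaining downward from c_13 reaches: c_6.
Strictly between c_14 and c_13 are those in both lists: c_6 — 1 element.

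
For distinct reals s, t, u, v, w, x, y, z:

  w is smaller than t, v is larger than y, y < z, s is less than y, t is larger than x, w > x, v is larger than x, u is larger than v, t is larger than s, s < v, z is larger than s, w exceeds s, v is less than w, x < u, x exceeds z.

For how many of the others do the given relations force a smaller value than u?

5

From u the given relations immediately reach x, v.
From those, s, y, z — 5 in total.
Nothing else is reachable below u; 5 in all.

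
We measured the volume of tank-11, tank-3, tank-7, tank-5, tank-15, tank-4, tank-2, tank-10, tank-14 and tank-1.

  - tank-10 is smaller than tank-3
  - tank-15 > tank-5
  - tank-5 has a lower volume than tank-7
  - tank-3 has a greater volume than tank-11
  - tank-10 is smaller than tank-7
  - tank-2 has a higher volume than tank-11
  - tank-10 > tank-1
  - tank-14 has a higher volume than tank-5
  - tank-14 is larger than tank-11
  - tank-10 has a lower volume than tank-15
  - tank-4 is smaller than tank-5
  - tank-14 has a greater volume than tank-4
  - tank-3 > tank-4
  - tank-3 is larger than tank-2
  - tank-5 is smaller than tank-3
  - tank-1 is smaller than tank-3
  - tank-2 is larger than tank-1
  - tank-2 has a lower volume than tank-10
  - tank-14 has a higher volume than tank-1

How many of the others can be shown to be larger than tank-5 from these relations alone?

The elements the relations force above tank-5 are tank-14, tank-3, tank-7, tank-15 — no chain reaches any other.
That is 4.

4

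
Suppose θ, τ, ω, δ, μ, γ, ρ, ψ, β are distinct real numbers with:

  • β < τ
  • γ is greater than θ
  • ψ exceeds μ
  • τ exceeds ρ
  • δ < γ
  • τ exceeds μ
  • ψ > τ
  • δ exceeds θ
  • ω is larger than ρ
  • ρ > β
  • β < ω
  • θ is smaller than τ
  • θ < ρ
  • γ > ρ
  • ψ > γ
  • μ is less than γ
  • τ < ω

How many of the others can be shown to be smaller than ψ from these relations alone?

The elements the relations force below ψ are β, θ, ρ, μ, τ, δ, γ — no chain reaches any other.
That is 7.

7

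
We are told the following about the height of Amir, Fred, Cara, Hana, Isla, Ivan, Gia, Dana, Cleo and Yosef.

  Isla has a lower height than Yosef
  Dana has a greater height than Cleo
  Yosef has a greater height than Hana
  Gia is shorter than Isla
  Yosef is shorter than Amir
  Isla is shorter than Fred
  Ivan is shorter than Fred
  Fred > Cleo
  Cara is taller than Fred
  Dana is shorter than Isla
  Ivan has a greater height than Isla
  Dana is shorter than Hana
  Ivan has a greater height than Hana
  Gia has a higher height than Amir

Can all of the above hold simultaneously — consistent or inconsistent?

Chaining the given relations yields Yosef < Amir < Gia < Isla, so Yosef < Isla. But one relation states Isla < Yosef. These cannot both hold.

inconsistent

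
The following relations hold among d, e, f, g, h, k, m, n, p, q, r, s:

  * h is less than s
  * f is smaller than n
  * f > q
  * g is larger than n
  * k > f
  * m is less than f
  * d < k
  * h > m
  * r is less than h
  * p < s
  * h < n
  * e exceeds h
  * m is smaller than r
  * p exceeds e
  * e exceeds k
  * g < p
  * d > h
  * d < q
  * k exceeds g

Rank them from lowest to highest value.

Each adjacent pair is fixed by a given relation: m < r; r < h; h < d; d < q; q < f; f < n; n < g; g < k; k < e; e < p; p < s. Chaining them end to end gives the full order.

m < r < h < d < q < f < n < g < k < e < p < s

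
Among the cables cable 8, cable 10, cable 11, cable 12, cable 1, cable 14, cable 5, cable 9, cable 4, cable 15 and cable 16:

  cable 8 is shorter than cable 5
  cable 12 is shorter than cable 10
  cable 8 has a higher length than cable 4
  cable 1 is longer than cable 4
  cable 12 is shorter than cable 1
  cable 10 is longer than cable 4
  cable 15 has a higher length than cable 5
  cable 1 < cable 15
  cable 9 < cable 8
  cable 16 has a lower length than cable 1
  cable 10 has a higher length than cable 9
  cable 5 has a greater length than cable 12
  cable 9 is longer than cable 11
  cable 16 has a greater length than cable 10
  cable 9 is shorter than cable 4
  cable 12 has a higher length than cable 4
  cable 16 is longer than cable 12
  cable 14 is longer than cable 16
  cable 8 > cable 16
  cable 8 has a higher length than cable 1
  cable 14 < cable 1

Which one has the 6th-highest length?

Chaining the given pairs: cable 11 < cable 9 < cable 4 < cable 12 < cable 10 < cable 16 < cable 14 < cable 1 < cable 8 < cable 5 < cable 15.
The 6th largest is cable 16.

cable 16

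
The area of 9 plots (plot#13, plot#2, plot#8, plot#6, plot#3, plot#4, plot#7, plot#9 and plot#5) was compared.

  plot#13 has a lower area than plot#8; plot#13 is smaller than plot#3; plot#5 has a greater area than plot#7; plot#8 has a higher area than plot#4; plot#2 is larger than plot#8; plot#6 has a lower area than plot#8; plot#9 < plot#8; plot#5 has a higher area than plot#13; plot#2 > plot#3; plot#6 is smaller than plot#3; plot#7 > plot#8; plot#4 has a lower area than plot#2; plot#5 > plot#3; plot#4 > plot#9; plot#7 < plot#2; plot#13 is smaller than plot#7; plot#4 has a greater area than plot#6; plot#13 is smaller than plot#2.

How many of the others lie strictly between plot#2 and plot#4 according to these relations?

2

Chaining upward from plot#4 reaches: plot#8, plot#7, plot#5.
Chaining downward from plot#2 reaches: plot#13, plot#9, plot#6, plot#3, plot#8, plot#7.
Strictly between plot#4 and plot#2 are those in both lists: plot#8, plot#7 — 2 elements.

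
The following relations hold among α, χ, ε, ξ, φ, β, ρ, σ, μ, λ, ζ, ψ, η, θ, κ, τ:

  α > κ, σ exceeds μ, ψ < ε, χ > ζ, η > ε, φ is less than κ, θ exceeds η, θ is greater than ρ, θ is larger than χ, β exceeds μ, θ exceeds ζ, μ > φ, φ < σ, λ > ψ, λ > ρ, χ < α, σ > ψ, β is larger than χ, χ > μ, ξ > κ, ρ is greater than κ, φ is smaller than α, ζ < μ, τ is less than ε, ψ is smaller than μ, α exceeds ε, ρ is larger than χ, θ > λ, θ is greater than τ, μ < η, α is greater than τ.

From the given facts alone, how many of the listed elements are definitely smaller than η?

Directly below η: μ, ε.
One step further: φ, ψ, τ, ζ (6 so far).
No other element is forced below η by the given relations, so the count is 6.

6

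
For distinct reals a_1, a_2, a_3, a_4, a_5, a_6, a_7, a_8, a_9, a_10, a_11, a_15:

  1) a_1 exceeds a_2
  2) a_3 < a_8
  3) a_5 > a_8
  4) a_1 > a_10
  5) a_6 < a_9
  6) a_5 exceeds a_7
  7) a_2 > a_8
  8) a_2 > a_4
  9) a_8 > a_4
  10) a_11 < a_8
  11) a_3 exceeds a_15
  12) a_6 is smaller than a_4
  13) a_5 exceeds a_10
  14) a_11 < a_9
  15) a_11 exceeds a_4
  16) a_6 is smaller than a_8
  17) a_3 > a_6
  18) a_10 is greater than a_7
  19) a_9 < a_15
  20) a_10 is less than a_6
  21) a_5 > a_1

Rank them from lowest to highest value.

Each adjacent pair is fixed by a given relation: a_7 < a_10; a_10 < a_6; a_6 < a_4; a_4 < a_11; a_11 < a_9; a_9 < a_15; a_15 < a_3; a_3 < a_8; a_8 < a_2; a_2 < a_1; a_1 < a_5. Chaining them end to end gives the full order.

a_7 < a_10 < a_6 < a_4 < a_11 < a_9 < a_15 < a_3 < a_8 < a_2 < a_1 < a_5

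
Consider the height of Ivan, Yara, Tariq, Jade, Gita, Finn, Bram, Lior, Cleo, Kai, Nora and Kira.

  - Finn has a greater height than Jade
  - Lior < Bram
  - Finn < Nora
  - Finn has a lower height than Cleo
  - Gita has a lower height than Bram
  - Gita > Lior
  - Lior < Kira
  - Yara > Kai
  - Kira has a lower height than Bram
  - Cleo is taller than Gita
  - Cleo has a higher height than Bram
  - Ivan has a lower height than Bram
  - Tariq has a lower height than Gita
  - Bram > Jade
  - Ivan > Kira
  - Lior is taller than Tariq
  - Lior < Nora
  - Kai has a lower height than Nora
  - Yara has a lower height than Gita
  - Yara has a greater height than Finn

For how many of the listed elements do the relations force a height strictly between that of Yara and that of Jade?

Chaining upward from Jade reaches: Finn, Gita, Bram, Cleo, Nora.
Chaining downward from Yara reaches: Finn, Kai.
Strictly between Jade and Yara are those in both lists: Finn — 1 element.

1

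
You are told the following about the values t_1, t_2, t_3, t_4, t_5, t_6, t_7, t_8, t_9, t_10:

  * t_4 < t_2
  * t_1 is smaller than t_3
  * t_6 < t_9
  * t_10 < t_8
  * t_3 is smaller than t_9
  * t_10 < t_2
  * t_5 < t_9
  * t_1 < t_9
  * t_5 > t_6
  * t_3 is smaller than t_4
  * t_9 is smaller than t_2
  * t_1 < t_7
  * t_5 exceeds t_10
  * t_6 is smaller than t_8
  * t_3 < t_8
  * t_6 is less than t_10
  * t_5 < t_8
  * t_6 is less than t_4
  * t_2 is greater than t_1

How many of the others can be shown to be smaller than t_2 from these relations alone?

7

The elements the relations force below t_2 are t_6, t_10, t_1, t_3, t_4, t_5, t_9 — no chain reaches any other.
That is 7.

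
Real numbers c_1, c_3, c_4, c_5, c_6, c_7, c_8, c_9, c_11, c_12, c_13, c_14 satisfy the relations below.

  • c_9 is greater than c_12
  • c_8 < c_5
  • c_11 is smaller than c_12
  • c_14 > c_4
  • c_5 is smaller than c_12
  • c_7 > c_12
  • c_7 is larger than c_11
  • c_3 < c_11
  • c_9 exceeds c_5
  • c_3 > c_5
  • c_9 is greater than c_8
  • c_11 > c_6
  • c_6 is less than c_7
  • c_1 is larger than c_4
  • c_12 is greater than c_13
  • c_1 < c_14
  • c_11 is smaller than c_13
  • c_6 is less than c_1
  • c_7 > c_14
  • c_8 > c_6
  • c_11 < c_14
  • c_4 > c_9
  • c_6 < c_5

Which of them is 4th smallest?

Chaining the given pairs: c_6 < c_8 < c_5 < c_3 < c_11 < c_13 < c_12 < c_9 < c_4 < c_1 < c_14 < c_7.
Counting 4 from the smallest end gives c_3.

c_3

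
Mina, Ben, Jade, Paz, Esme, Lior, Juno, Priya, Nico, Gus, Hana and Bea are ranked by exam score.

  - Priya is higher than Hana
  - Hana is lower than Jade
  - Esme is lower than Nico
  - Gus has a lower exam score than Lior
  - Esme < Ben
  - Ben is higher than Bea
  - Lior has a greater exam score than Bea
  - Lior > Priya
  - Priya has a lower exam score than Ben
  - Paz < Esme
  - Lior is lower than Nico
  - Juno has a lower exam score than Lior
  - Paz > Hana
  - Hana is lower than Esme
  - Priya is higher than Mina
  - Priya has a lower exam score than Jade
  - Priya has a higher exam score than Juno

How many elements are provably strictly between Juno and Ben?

1

Chaining upward from Juno reaches: Priya, Lior, Jade, Nico.
Chaining downward from Ben reaches: Mina, Hana, Paz, Bea, Priya, Esme.
Strictly between Juno and Ben are those in both lists: Priya — 1 element.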